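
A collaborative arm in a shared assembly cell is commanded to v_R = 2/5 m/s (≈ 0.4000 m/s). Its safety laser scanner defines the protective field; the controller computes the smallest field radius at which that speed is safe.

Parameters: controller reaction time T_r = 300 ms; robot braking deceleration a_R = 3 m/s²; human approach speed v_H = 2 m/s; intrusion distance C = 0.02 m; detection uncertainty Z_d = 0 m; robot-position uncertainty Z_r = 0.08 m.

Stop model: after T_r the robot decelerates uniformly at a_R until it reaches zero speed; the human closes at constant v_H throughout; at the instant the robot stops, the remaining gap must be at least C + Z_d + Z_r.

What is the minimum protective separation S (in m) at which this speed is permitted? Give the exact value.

stop time T_s = (2/5)/3 = 0.1333 s
reaction-phase robot travel = 0.4000·0.3000 = 0.1200 m
robot under decel: 0.4000²/(2·3.0000) = 0.0267 m
person approaches 2.0000·(0.3000+0.1333) = 0.8667 m
residual clearance needed = 0.0200+0.0000+0.0800 = 0.1000 m
S_min ≈ 0.1200+0.0267+0.8667+0.1000  ⇒  S_min = 167/150 m

S_min = 167/150 m = 1.1133 m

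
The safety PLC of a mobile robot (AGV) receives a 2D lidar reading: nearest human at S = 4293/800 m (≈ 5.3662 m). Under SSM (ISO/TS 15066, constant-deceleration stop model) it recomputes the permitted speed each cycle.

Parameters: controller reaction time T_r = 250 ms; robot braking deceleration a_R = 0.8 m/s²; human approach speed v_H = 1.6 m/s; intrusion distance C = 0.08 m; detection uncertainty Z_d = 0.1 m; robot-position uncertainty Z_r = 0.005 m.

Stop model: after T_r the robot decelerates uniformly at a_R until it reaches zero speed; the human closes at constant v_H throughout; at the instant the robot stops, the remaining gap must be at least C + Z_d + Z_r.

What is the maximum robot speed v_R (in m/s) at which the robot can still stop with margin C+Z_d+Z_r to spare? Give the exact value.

v_R_max = 3/2 m/s = 1.5000 m/s

quadratic (5/8)·v² + (9/4)·v + (-153/32) = 0
  disc = (9/4)² − 4·(5/8)·(-153/32) = 1089/64 ; √disc = 33/8
  v_R = (−(9/4) + 33/8) / (2·(5/8)) = 3/2 m/s
check:
T_s = v_R/a_R = (3/2)/(4/5) = 1.8750 s
reaction-phase robot travel = 1.5000·0.2500 = 0.3750 m
braking distance = 1.5000²/(2·0.8000) = 1.4062 m
person approaches 1.6000·(0.2500+1.8750) = 3.4000 m
residual clearance needed = 0.0800+0.1000+0.0050 = 0.1850 m
sum ≈ 0.3750+1.4062+3.4000+0.1850 ≈ 5.3662 m = S ✓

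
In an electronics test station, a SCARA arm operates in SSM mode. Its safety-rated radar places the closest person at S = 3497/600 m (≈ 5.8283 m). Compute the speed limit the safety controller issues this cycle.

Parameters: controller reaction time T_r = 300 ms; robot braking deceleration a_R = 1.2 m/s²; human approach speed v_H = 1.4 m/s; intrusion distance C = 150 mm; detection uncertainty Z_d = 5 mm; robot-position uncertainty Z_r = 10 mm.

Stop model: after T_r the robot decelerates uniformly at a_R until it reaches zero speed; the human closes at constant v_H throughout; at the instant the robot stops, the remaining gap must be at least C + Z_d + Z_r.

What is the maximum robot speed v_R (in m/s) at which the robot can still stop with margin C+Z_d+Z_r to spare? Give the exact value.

quadratic (5/12)·v² + (22/15)·v + (-1573/300) = 0
  disc = (22/15)² − 4·(5/12)·(-1573/300) = 1089/100 ; √disc = 33/10
  v_R = (−(22/15) + 33/10) / (2·(5/12)) = 11/5 m/s
check:
braking lasts T_s = (11/5)/(6/5) = 1.8333 s
robot covers v_R·T_r = 2.2000·0.3000 = 0.6600 m before braking
braking distance = 2.2000²/(2·1.2000) = 2.0167 m
human over T_r+T_s: 1.4000·(0.3000+1.8333) = 2.9867 m
C+Z_d+Z_r = 0.1500+0.0050+0.0100 = 0.1650 m
sum ≈ 0.6600+2.0167+2.9867+0.1650 ≈ 5.8283 m = S ✓

v_R_max = 11/5 m/s = 2.2000 m/s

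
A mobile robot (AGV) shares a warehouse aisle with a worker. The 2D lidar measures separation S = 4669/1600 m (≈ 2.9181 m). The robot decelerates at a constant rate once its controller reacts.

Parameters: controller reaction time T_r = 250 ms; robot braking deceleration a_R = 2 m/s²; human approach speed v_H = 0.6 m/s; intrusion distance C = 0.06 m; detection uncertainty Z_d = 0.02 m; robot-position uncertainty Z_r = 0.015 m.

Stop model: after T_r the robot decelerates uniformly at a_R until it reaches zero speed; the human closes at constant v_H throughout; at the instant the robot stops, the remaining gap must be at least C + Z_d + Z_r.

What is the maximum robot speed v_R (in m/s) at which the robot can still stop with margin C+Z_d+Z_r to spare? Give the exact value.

at the boundary: (1/4)·v² + (11/20)·v + (-4277/1600) = 0
  disc = (11/20)² − 4·(1/4)·(-4277/1600) = 4761/1600 ; √disc = 69/40
  v_R = (−(11/20) + 69/40) / (2·(1/4)) = 47/20 m/s
check:
T_s = v_R/a_R = (47/20)/2 = 1.1750 s
reaction-phase robot travel = 2.3500·0.2500 = 0.5875 m
robot covers 2.3500·1.1750 − ½·2.0000·1.1750² = 1.3806 m while stopping
person approaches 0.6000·(0.2500+1.1750) = 0.8550 m
margins: 0.0600+0.0200+0.0150 = 0.0950 m
sum ≈ 0.5875+1.3806+0.8550+0.0950 ≈ 2.9181 m = S ✓

v_R_max = 47/20 m/s = 2.3500 m/s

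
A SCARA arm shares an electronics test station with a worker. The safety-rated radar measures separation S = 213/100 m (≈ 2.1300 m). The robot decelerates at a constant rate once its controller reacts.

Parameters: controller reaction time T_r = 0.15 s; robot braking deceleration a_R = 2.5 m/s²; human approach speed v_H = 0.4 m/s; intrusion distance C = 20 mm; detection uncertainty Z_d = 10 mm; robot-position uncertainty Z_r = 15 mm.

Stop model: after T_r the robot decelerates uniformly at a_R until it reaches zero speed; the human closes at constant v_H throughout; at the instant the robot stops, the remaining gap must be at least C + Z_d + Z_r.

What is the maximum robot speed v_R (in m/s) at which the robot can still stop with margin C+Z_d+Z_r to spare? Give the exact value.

at the boundary: (1/5)·v² + (31/100)·v + (-81/40) = 0
  disc = (31/100)² − 4·(1/5)·(-81/40) = 17161/10000 ; √disc = 131/100
  v_R = (−(31/100) + 131/100) / (2·(1/5)) = 5/2 m/s
check:
T_s = v_R/a_R = (5/2)/(5/2) = 1.0000 s
robot covers v_R·T_r = 2.5000·0.1500 = 0.3750 m before braking
robot covers 2.5000·1.0000 − ½·2.5000·1.0000² = 1.2500 m while stopping
human closes 0.4000·1.1500 = 0.4600 m
residual clearance needed = 0.0200+0.0100+0.0150 = 0.0450 m
sum ≈ 0.3750+1.2500+0.4600+0.0450 ≈ 2.1300 m = S ✓

v_R_max = 5/2 m/s = 2.5000 m/s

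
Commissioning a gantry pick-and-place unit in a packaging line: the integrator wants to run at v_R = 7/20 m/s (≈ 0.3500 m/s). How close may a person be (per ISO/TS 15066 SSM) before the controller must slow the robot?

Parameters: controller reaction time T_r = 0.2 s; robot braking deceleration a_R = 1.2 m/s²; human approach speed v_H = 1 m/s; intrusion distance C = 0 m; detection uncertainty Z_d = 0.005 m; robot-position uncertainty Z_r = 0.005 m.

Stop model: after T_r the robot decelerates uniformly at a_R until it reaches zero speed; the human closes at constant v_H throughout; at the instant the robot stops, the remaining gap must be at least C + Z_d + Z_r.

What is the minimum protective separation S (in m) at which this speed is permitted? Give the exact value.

braking lasts T_s = (7/20)/(6/5) = 0.2917 s
robot covers v_R·T_r = 0.3500·0.2000 = 0.0700 m before braking
robot covers 0.3500·0.2917 − ½·1.2000·0.2917² = 0.0510 m while stopping
human closes 1.0000·0.4917 = 0.4917 m
C+Z_d+Z_r = 0.0000+0.0050+0.0050 = 0.0100 m
S_min ≈ 0.0700+0.0510+0.4917+0.0100  ⇒  S_min = 2989/4800 m

S_min = 2989/4800 m = 0.6227 m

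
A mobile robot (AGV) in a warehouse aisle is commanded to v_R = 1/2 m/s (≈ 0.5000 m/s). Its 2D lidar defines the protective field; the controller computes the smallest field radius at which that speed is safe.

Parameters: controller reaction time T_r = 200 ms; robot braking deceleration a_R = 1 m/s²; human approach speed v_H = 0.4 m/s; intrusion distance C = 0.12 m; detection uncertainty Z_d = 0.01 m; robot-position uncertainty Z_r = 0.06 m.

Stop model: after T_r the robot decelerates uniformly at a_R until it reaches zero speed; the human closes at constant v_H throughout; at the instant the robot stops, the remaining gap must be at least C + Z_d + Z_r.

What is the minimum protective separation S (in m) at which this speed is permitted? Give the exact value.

S_min = 139/200 m = 0.6950 m

braking lasts T_s = (1/2)/1 = 0.5000 s
reaction-phase robot travel = 0.5000·0.2000 = 0.1000 m
robot under decel: 0.5000²/(2·1.0000) = 0.1250 m
human over T_r+T_s: 0.4000·(0.2000+0.5000) = 0.2800 m
margins: 0.1200+0.0100+0.0600 = 0.1900 m
S_min ≈ 0.1000+0.1250+0.2800+0.1900  ⇒  S_min = 139/200 m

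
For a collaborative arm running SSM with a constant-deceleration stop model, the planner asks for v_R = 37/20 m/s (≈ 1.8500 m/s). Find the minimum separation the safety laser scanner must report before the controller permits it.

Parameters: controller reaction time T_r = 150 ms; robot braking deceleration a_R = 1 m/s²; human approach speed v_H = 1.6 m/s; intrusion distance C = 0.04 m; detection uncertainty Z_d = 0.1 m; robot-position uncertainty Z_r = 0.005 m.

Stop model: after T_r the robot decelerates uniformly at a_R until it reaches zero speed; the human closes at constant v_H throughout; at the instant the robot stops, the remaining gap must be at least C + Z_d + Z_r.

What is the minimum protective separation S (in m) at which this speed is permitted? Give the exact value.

S_min = 4267/800 m = 5.3338 m

stop time T_s = (37/20)/1 = 1.8500 s
robot in T_r: 1.8500·0.1500 = 0.2775 m
robot covers 1.8500·1.8500 − ½·1.0000·1.8500² = 1.7112 m while stopping
human closes 1.6000·2.0000 = 3.2000 m
C+Z_d+Z_r = 0.0400+0.1000+0.0050 = 0.1450 m
S_min ≈ 0.2775+1.7112+3.2000+0.1450  ⇒  S_min = 4267/800 m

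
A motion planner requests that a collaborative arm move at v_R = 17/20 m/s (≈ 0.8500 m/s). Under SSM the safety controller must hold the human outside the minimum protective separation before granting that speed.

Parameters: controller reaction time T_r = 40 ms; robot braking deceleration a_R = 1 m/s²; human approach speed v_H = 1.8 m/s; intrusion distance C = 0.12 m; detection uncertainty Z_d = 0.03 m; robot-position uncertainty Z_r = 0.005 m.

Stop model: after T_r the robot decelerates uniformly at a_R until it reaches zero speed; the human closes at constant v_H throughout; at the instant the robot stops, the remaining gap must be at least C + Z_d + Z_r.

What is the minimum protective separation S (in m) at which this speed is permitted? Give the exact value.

stop time T_s = (17/20)/1 = 0.8500 s
robot covers v_R·T_r = 0.8500·0.0400 = 0.0340 m before braking
robot covers 0.8500·0.8500 − ½·1.0000·0.8500² = 0.3613 m while stopping
human closes 1.8000·0.8900 = 1.6020 m
margins: 0.1200+0.0300+0.0050 = 0.1550 m
S_min ≈ 0.0340+0.3613+1.6020+0.1550  ⇒  S_min = 8609/4000 m

S_min = 8609/4000 m = 2.1522 m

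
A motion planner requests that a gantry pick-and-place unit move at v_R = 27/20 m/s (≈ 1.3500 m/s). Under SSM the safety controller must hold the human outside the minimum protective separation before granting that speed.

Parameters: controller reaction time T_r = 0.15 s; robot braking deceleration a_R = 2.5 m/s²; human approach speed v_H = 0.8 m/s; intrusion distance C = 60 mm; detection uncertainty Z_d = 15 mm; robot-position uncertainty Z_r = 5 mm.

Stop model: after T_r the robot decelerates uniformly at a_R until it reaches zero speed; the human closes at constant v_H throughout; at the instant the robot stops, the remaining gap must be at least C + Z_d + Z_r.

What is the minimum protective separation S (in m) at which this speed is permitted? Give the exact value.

S_min = 1199/1000 m = 1.1990 m

stop time T_s = (27/20)/(5/2) = 0.5400 s
reaction-phase robot travel = 1.3500·0.1500 = 0.2025 m
robot under decel: 1.3500²/(2·2.5000) = 0.3645 m
human closes 0.8000·0.6900 = 0.5520 m
residual clearance needed = 0.0600+0.0150+0.0050 = 0.0800 m
S_min ≈ 0.2025+0.3645+0.5520+0.0800  ⇒  S_min = 1199/1000 m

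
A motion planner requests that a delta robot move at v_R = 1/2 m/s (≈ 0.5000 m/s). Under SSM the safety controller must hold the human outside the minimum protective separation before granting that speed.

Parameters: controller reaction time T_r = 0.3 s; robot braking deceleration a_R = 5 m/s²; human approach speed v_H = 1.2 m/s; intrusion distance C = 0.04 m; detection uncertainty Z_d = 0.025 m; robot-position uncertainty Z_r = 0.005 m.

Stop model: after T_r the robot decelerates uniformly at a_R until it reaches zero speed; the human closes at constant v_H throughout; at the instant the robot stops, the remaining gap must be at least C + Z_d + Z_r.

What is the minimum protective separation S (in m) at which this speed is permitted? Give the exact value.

braking lasts T_s = (1/2)/5 = 0.1000 s
reaction-phase robot travel = 0.5000·0.3000 = 0.1500 m
robot under decel: 0.5000²/(2·5.0000) = 0.0250 m
human over T_r+T_s: 1.2000·(0.3000+0.1000) = 0.4800 m
residual clearance needed = 0.0400+0.0250+0.0050 = 0.0700 m
S_min ≈ 0.1500+0.0250+0.4800+0.0700  ⇒  S_min = 29/40 m

S_min = 29/40 m = 0.7250 m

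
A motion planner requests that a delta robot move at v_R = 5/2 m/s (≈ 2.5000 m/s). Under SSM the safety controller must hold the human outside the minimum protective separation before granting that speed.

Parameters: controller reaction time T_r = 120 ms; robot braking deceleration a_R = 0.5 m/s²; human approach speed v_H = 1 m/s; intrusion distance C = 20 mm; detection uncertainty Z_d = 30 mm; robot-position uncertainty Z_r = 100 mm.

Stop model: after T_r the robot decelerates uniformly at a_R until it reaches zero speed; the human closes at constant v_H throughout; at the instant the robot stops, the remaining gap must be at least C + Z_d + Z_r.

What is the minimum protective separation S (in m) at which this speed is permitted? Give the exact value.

T_s = v_R/a_R = (5/2)/(1/2) = 5.0000 s
robot in T_r: 2.5000·0.1200 = 0.3000 m
braking distance = 2.5000²/(2·0.5000) = 6.2500 m
person approaches 1.0000·(0.1200+5.0000) = 5.1200 m
residual clearance needed = 0.0200+0.0300+0.1000 = 0.1500 m
S_min ≈ 0.3000+6.2500+5.1200+0.1500  ⇒  S_min = 591/50 m

S_min = 591/50 m = 11.8200 m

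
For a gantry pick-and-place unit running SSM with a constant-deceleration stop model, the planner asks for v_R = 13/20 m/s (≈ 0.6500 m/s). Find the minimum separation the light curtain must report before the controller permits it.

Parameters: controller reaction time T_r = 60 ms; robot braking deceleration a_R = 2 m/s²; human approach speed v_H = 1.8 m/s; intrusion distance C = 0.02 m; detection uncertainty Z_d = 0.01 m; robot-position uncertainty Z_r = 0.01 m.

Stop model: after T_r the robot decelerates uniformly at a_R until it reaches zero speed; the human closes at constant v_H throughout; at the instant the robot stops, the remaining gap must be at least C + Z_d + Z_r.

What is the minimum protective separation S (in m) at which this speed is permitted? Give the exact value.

T_s = v_R/a_R = (13/20)/2 = 0.3250 s
robot in T_r: 0.6500·0.0600 = 0.0390 m
braking distance = 0.6500²/(2·2.0000) = 0.1056 m
human over T_r+T_s: 1.8000·(0.0600+0.3250) = 0.6930 m
C+Z_d+Z_r = 0.0200+0.0100+0.0100 = 0.0400 m
S_min ≈ 0.0390+0.1056+0.6930+0.0400  ⇒  S_min = 7021/8000 m

S_min = 7021/8000 m = 0.8776 m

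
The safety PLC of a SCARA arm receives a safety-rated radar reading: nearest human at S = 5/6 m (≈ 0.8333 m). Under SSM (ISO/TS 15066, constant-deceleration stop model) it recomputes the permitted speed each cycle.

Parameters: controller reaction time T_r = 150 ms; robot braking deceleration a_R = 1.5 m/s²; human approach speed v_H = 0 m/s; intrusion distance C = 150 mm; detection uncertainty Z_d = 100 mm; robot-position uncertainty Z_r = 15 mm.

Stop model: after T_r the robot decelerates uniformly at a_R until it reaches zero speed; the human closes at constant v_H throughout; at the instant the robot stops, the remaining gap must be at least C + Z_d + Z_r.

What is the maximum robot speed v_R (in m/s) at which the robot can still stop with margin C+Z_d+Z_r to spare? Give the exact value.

v_R_max = 11/10 m/s = 1.1000 m/s

at the boundary: (1/3)·v² + (3/20)·v + (-341/600) = 0
  disc = (3/20)² − 4·(1/3)·(-341/600) = 2809/3600 ; √disc = 53/60
  v_R = (−(3/20) + 53/60) / (2·(1/3)) = 11/10 m/s
check:
stop time T_s = (11/10)/(3/2) = 0.7333 s
robot covers v_R·T_r = 1.1000·0.1500 = 0.1650 m before braking
robot covers 1.1000·0.7333 − ½·1.5000·0.7333² = 0.4033 m while stopping
person approaches 0.0000·(0.1500+0.7333) = 0.0000 m
residual clearance needed = 0.1500+0.1000+0.0150 = 0.2650 m
sum ≈ 0.1650+0.4033+0.0000+0.2650 ≈ 0.8333 m = S ✓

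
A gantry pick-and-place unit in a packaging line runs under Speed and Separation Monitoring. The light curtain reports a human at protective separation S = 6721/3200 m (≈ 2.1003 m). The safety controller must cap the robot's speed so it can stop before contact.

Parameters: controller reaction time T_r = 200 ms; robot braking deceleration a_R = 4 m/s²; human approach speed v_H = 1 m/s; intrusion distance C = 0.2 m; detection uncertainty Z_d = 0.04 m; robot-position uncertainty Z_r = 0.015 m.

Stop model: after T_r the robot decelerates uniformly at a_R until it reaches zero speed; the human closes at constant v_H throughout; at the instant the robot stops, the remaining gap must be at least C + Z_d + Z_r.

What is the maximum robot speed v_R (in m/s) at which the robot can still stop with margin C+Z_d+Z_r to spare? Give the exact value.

collect terms ⇒ (1/8)·v_R² + (9/20)·v_R + (-1053/640) = 0
  disc = (9/20)² − 4·(1/8)·(-1053/640) = 6561/6400 ; √disc = 81/80
  v_R = (−(9/20) + 81/80) / (2·(1/8)) = 9/4 m/s
check:
T_s = v_R/a_R = (9/4)/4 = 0.5625 s
robot covers v_R·T_r = 2.2500·0.2000 = 0.4500 m before braking
braking distance = 2.2500²/(2·4.0000) = 0.6328 m
human over T_r+T_s: 1.0000·(0.2000+0.5625) = 0.7625 m
residual clearance needed = 0.2000+0.0400+0.0150 = 0.2550 m
sum ≈ 0.4500+0.6328+0.7625+0.2550 ≈ 2.1003 m = S ✓

v_R_max = 9/4 m/s = 2.2500 m/s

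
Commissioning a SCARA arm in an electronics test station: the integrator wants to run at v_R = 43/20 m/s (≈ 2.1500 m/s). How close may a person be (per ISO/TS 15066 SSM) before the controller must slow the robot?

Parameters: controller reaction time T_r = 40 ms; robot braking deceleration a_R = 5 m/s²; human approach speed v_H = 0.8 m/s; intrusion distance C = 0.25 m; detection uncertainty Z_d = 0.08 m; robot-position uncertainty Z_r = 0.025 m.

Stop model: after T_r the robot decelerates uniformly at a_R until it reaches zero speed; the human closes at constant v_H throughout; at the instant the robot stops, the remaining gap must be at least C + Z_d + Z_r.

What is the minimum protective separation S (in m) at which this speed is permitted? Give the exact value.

stop time T_s = (43/20)/5 = 0.4300 s
robot in T_r: 2.1500·0.0400 = 0.0860 m
robot under decel: 2.1500²/(2·5.0000) = 0.4622 m
human over T_r+T_s: 0.8000·(0.0400+0.4300) = 0.3760 m
residual clearance needed = 0.2500+0.0800+0.0250 = 0.3550 m
S_min ≈ 0.0860+0.4622+0.3760+0.3550  ⇒  S_min = 5117/4000 m

S_min = 5117/4000 m = 1.2792 m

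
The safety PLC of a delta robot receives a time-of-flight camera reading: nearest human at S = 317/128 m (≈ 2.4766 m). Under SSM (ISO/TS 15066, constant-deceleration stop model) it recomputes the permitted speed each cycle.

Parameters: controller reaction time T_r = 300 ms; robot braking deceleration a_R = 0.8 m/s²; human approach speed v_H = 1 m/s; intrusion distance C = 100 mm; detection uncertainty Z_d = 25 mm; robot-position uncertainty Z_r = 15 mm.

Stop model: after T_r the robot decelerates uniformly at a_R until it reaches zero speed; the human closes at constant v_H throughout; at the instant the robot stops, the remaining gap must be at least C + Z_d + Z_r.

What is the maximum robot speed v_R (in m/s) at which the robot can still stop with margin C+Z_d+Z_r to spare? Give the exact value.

at the boundary: (5/8)·v² + (31/20)·v + (-6517/3200) = 0
  disc = (31/20)² − 4·(5/8)·(-6517/3200) = 47961/6400 ; √disc = 219/80
  v_R = (−(31/20) + 219/80) / (2·(5/8)) = 19/20 m/s
check:
stop time T_s = (19/20)/(4/5) = 1.1875 s
robot in T_r: 0.9500·0.3000 = 0.2850 m
robot covers 0.9500·1.1875 − ½·0.8000·1.1875² = 0.5641 m while stopping
human closes 1.0000·1.4875 = 1.4875 m
residual clearance needed = 0.1000+0.0250+0.0150 = 0.1400 m
sum ≈ 0.2850+0.5641+1.4875+0.1400 ≈ 2.4766 m = S ✓

v_R_max = 19/20 m/s = 0.9500 m/s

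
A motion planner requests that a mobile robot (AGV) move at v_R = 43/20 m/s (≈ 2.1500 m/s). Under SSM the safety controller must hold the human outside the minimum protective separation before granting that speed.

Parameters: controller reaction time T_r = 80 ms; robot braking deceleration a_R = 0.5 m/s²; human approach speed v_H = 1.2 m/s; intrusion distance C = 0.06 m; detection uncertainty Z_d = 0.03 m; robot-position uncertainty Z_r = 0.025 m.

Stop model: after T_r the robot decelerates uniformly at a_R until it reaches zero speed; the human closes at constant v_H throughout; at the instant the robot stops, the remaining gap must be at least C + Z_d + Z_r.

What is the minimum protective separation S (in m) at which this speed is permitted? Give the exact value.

S_min = 20331/2000 m = 10.1655 m

stop time T_s = (43/20)/(1/2) = 4.3000 s
reaction-phase robot travel = 2.1500·0.0800 = 0.1720 m
robot covers 2.1500·4.3000 − ½·0.5000·4.3000² = 4.6225 m while stopping
person approaches 1.2000·(0.0800+4.3000) = 5.2560 m
residual clearance needed = 0.0600+0.0300+0.0250 = 0.1150 m
S_min ≈ 0.1720+4.6225+5.2560+0.1150  ⇒  S_min = 20331/2000 m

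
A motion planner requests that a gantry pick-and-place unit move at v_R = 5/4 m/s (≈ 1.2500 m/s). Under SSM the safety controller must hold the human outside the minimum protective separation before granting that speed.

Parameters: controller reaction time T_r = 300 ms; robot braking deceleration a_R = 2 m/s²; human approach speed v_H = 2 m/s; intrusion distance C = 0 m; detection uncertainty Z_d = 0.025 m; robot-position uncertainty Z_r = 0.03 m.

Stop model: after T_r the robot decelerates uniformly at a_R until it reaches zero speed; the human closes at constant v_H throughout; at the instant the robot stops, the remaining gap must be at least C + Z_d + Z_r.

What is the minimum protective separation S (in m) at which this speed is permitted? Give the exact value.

T_s = v_R/a_R = (5/4)/2 = 0.6250 s
reaction-phase robot travel = 1.2500·0.3000 = 0.3750 m
robot covers 1.2500·0.6250 − ½·2.0000·0.6250² = 0.3906 m while stopping
human over T_r+T_s: 2.0000·(0.3000+0.6250) = 1.8500 m
residual clearance needed = 0.0000+0.0250+0.0300 = 0.0550 m
S_min ≈ 0.3750+0.3906+1.8500+0.0550  ⇒  S_min = 4273/1600 m

S_min = 4273/1600 m = 2.6706 m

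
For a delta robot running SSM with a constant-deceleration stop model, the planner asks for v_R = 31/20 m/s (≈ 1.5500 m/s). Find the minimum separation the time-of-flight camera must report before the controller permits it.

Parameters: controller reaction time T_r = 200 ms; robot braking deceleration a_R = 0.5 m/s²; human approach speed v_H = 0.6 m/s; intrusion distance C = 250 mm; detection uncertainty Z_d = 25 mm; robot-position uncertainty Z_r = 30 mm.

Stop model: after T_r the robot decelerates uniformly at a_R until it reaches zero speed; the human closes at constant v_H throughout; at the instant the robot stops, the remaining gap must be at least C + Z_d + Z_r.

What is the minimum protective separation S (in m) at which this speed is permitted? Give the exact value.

S_min = 1999/400 m = 4.9975 m

stop time T_s = (31/20)/(1/2) = 3.1000 s
robot covers v_R·T_r = 1.5500·0.2000 = 0.3100 m before braking
robot under decel: 1.5500²/(2·0.5000) = 2.4025 m
human over T_r+T_s: 0.6000·(0.2000+3.1000) = 1.9800 m
margins: 0.2500+0.0250+0.0300 = 0.3050 m
S_min ≈ 0.3100+2.4025+1.9800+0.3050  ⇒  S_min = 1999/400 m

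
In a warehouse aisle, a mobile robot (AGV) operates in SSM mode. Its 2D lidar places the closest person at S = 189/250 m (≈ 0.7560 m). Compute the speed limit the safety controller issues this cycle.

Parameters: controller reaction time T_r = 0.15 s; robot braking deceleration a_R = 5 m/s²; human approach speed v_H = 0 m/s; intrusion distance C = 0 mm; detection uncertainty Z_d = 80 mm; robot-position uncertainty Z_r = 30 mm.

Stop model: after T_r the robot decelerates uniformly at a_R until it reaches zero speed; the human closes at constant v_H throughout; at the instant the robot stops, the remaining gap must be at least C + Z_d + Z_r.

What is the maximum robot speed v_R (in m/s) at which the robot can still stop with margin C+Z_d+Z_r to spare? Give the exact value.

at the boundary: (1/10)·v² + (3/20)·v + (-323/500) = 0
  disc = (3/20)² − 4·(1/10)·(-323/500) = 2809/10000 ; √disc = 53/100
  v_R = (−(3/20) + 53/100) / (2·(1/10)) = 19/10 m/s
check:
stop time T_s = (19/10)/5 = 0.3800 s
robot in T_r: 1.9000·0.1500 = 0.2850 m
robot covers 1.9000·0.3800 − ½·5.0000·0.3800² = 0.3610 m while stopping
human over T_r+T_s: 0.0000·(0.1500+0.3800) = 0.0000 m
residual clearance needed = 0.0000+0.0800+0.0300 = 0.1100 m
sum ≈ 0.2850+0.3610+0.0000+0.1100 ≈ 0.7560 m = S ✓

v_R_max = 19/10 m/s = 1.9000 m/s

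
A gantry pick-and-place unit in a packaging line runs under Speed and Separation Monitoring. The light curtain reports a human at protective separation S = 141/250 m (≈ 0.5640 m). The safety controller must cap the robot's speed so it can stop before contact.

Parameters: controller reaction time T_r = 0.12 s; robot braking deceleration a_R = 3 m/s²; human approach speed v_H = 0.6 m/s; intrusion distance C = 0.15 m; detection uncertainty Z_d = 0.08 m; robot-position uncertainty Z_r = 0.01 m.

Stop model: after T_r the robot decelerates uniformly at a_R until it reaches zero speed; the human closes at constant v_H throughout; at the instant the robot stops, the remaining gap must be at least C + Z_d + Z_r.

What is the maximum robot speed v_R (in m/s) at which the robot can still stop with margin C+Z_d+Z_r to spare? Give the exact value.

quadratic (1/6)·v² + (8/25)·v + (-63/250) = 0
  disc = (8/25)² − 4·(1/6)·(-63/250) = 169/625 ; √disc = 13/25
  v_R = (−(8/25) + 13/25) / (2·(1/6)) = 3/5 m/s
check:
braking lasts T_s = (3/5)/3 = 0.2000 s
reaction-phase robot travel = 0.6000·0.1200 = 0.0720 m
braking distance = 0.6000²/(2·3.0000) = 0.0600 m
person approaches 0.6000·(0.1200+0.2000) = 0.1920 m
margins: 0.1500+0.0800+0.0100 = 0.2400 m
sum ≈ 0.0720+0.0600+0.1920+0.2400 ≈ 0.5640 m = S ✓

v_R_max = 3/5 m/s = 0.6000 m/s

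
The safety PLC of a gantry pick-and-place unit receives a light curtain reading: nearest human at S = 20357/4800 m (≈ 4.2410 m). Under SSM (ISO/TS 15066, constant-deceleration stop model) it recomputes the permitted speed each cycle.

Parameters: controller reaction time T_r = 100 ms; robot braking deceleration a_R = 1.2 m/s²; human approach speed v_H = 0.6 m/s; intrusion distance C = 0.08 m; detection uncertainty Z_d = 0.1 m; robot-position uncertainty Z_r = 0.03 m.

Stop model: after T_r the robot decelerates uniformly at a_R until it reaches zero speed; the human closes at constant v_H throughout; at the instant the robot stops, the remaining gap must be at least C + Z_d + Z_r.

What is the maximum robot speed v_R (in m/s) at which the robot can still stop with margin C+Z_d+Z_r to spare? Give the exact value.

v_R_max = 49/20 m/s = 2.4500 m/s

at the boundary: (5/12)·v² + (3/5)·v + (-19061/4800) = 0
  disc = (3/5)² − 4·(5/12)·(-19061/4800) = 100489/14400 ; √disc = 317/120
  v_R = (−(3/5) + 317/120) / (2·(5/12)) = 49/20 m/s
check:
T_s = v_R/a_R = (49/20)/(6/5) = 2.0417 s
robot covers v_R·T_r = 2.4500·0.1000 = 0.2450 m before braking
robot under decel: 2.4500²/(2·1.2000) = 2.5010 m
human closes 0.6000·2.1417 = 1.2850 m
residual clearance needed = 0.0800+0.1000+0.0300 = 0.2100 m
sum ≈ 0.2450+2.5010+1.2850+0.2100 ≈ 4.2410 m = S ✓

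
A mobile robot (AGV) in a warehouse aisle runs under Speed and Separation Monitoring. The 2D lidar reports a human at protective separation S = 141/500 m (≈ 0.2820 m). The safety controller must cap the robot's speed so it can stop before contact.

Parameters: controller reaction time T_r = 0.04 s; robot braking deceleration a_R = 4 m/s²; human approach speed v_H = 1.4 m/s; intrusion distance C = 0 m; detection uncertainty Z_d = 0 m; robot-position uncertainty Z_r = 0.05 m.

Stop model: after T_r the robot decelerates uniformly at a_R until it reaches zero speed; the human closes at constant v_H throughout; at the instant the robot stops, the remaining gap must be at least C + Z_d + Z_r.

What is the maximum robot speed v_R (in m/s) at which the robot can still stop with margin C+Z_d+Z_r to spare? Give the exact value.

at the boundary: (1/8)·v² + (39/100)·v + (-22/125) = 0
  disc = (39/100)² − 4·(1/8)·(-22/125) = 2401/10000 ; √disc = 49/100
  v_R = (−(39/100) + 49/100) / (2·(1/8)) = 2/5 m/s
check:
braking lasts T_s = (2/5)/4 = 0.1000 s
reaction-phase robot travel = 0.4000·0.0400 = 0.0160 m
robot covers 0.4000·0.1000 − ½·4.0000·0.1000² = 0.0200 m while stopping
human closes 1.4000·0.1400 = 0.1960 m
C+Z_d+Z_r = 0.0000+0.0000+0.0500 = 0.0500 m
sum ≈ 0.0160+0.0200+0.1960+0.0500 ≈ 0.2820 m = S ✓

v_R_max = 2/5 m/s = 0.4000 m/s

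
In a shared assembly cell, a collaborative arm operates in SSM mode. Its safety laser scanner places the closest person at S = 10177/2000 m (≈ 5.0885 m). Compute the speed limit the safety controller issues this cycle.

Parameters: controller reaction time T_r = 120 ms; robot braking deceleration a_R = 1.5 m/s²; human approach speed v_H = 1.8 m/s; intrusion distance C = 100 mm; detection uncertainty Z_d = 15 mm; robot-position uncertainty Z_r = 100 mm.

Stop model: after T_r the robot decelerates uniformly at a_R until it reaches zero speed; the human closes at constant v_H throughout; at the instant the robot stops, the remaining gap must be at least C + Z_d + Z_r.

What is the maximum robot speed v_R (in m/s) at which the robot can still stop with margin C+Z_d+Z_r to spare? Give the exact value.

v_R_max = 9/4 m/s = 2.2500 m/s

collect terms ⇒ (1/3)·v_R² + (33/25)·v_R + (-1863/400) = 0
  disc = (33/25)² − 4·(1/3)·(-1863/400) = 19881/2500 ; √disc = 141/50
  v_R = (−(33/25) + 141/50) / (2·(1/3)) = 9/4 m/s
check:
stop time T_s = (9/4)/(3/2) = 1.5000 s
robot covers v_R·T_r = 2.2500·0.1200 = 0.2700 m before braking
braking distance = 2.2500²/(2·1.5000) = 1.6875 m
human over T_r+T_s: 1.8000·(0.1200+1.5000) = 2.9160 m
residual clearance needed = 0.1000+0.0150+0.1000 = 0.2150 m
sum ≈ 0.2700+1.6875+2.9160+0.2150 ≈ 5.0885 m = S ✓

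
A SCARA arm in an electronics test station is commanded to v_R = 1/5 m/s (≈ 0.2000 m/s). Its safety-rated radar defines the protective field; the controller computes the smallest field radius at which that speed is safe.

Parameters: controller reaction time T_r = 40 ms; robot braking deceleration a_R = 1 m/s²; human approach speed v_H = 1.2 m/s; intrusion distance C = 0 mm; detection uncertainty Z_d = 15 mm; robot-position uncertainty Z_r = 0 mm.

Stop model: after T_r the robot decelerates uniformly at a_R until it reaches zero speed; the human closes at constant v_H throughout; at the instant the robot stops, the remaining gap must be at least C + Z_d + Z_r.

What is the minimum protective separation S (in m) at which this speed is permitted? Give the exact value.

S_min = 331/1000 m = 0.3310 m

braking lasts T_s = (1/5)/1 = 0.2000 s
robot in T_r: 0.2000·0.0400 = 0.0080 m
robot covers 0.2000·0.2000 − ½·1.0000·0.2000² = 0.0200 m while stopping
human over T_r+T_s: 1.2000·(0.0400+0.2000) = 0.2880 m
C+Z_d+Z_r = 0.0000+0.0150+0.0000 = 0.0150 m
S_min ≈ 0.0080+0.0200+0.2880+0.0150  ⇒  S_min = 331/1000 m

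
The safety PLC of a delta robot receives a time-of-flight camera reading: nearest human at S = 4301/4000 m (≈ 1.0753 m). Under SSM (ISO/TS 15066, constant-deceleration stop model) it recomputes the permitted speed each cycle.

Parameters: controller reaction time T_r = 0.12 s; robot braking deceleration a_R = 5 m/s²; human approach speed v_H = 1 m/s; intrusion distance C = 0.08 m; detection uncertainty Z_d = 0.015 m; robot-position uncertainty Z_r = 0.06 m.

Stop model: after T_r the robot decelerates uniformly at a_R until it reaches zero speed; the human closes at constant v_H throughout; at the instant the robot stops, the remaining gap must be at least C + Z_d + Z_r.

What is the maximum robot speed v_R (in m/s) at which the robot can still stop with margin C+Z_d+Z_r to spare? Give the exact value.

at the boundary: (1/10)·v² + (8/25)·v + (-3201/4000) = 0
  disc = (8/25)² − 4·(1/10)·(-3201/4000) = 169/400 ; √disc = 13/20
  v_R = (−(8/25) + 13/20) / (2·(1/10)) = 33/20 m/s
check:
T_s = v_R/a_R = (33/20)/5 = 0.3300 s
robot in T_r: 1.6500·0.1200 = 0.1980 m
robot under decel: 1.6500²/(2·5.0000) = 0.2722 m
human closes 1.0000·0.4500 = 0.4500 m
margins: 0.0800+0.0150+0.0600 = 0.1550 m
sum ≈ 0.1980+0.2722+0.4500+0.1550 ≈ 1.0753 m = S ✓

v_R_max = 33/20 m/s = 1.6500 m/s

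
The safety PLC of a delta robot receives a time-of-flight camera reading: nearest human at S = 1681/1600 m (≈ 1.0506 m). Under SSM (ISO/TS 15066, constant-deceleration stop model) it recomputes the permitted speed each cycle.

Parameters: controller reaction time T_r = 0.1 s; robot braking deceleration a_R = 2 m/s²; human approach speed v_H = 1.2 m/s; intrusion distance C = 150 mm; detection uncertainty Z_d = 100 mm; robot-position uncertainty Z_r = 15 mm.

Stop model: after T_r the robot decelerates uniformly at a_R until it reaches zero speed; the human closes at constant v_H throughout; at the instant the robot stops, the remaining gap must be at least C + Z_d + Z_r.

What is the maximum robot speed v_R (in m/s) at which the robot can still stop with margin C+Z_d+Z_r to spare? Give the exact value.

quadratic (1/4)·v² + (7/10)·v + (-213/320) = 0
  disc = (7/10)² − 4·(1/4)·(-213/320) = 1849/1600 ; √disc = 43/40
  v_R = (−(7/10) + 43/40) / (2·(1/4)) = 3/4 m/s
check:
braking lasts T_s = (3/4)/2 = 0.3750 s
reaction-phase robot travel = 0.7500·0.1000 = 0.0750 m
robot under decel: 0.7500²/(2·2.0000) = 0.1406 m
human over T_r+T_s: 1.2000·(0.1000+0.3750) = 0.5700 m
C+Z_d+Z_r = 0.1500+0.1000+0.0150 = 0.2650 m
sum ≈ 0.0750+0.1406+0.5700+0.2650 ≈ 1.0506 m = S ✓

v_R_max = 3/4 m/s = 0.7500 m/s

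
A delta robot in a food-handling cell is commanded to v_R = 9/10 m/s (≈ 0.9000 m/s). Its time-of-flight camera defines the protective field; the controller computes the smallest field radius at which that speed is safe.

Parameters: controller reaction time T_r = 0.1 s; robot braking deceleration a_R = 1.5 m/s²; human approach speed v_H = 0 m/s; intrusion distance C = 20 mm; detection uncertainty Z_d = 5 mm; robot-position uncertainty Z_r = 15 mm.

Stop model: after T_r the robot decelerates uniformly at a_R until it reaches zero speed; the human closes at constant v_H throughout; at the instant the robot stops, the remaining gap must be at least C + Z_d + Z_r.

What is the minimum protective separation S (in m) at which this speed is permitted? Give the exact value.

stop time T_s = (9/10)/(3/2) = 0.6000 s
reaction-phase robot travel = 0.9000·0.1000 = 0.0900 m
robot covers 0.9000·0.6000 − ½·1.5000·0.6000² = 0.2700 m while stopping
human over T_r+T_s: 0.0000·(0.1000+0.6000) = 0.0000 m
margins: 0.0200+0.0050+0.0150 = 0.0400 m
S_min ≈ 0.0900+0.2700+0.0000+0.0400  ⇒  S_min = 2/5 m

S_min = 2/5 m = 0.4000 m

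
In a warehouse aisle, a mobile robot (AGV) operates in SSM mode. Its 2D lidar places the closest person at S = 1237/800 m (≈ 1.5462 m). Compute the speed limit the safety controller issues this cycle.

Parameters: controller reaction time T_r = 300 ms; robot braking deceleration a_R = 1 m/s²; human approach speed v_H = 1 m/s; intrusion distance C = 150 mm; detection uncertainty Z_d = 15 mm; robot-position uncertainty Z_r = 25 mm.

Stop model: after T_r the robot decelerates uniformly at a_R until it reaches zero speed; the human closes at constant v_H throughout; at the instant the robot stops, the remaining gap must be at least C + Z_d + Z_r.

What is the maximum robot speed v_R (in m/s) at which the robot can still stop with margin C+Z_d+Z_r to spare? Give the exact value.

v_R_max = 13/20 m/s = 0.6500 m/s

collect terms ⇒ (1/2)·v_R² + (13/10)·v_R + (-169/160) = 0
  disc = (13/10)² − 4·(1/2)·(-169/160) = 1521/400 ; √disc = 39/20
  v_R = (−(13/10) + 39/20) / (2·(1/2)) = 13/20 m/s
check:
stop time T_s = (13/20)/1 = 0.6500 s
robot in T_r: 0.6500·0.3000 = 0.1950 m
robot covers 0.6500·0.6500 − ½·1.0000·0.6500² = 0.2112 m while stopping
human closes 1.0000·0.9500 = 0.9500 m
C+Z_d+Z_r = 0.1500+0.0150+0.0250 = 0.1900 m
sum ≈ 0.1950+0.2112+0.9500+0.1900 ≈ 1.5462 m = S ✓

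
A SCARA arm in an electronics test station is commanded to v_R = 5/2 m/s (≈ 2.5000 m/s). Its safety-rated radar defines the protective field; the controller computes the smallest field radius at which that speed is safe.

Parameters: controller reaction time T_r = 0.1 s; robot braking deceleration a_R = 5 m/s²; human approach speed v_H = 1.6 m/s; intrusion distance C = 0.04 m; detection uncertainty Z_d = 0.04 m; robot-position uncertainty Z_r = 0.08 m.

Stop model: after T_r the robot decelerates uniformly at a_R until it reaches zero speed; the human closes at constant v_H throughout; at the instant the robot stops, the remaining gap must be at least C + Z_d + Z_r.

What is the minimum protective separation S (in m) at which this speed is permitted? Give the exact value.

stop time T_s = (5/2)/5 = 0.5000 s
reaction-phase robot travel = 2.5000·0.1000 = 0.2500 m
robot under decel: 2.5000²/(2·5.0000) = 0.6250 m
human over T_r+T_s: 1.6000·(0.1000+0.5000) = 0.9600 m
margins: 0.0400+0.0400+0.0800 = 0.1600 m
S_min ≈ 0.2500+0.6250+0.9600+0.1600  ⇒  S_min = 399/200 m

S_min = 399/200 m = 1.9950 m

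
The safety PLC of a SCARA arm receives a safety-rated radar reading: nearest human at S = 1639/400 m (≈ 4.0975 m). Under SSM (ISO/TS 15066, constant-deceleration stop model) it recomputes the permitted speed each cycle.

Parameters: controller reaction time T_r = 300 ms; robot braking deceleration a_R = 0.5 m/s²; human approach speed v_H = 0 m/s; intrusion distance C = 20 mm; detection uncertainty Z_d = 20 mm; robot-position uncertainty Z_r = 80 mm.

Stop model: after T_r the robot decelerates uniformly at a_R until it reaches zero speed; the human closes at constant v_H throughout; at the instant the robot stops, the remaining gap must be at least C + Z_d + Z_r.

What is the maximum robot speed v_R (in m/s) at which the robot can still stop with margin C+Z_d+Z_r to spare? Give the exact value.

quadratic (1)·v² + (3/10)·v + (-1591/400) = 0
  disc = (3/10)² − 4·(1)·(-1591/400) = 16 ; √disc = 4
  v_R = (−(3/10) + 4) / (2·(1)) = 37/20 m/s
check:
T_s = v_R/a_R = (37/20)/(1/2) = 3.7000 s
robot in T_r: 1.8500·0.3000 = 0.5550 m
braking distance = 1.8500²/(2·0.5000) = 3.4225 m
human closes 0.0000·4.0000 = 0.0000 m
margins: 0.0200+0.0200+0.0800 = 0.1200 m
sum ≈ 0.5550+3.4225+0.0000+0.1200 ≈ 4.0975 m = S ✓

v_R_max = 37/20 m/s = 1.8500 m/s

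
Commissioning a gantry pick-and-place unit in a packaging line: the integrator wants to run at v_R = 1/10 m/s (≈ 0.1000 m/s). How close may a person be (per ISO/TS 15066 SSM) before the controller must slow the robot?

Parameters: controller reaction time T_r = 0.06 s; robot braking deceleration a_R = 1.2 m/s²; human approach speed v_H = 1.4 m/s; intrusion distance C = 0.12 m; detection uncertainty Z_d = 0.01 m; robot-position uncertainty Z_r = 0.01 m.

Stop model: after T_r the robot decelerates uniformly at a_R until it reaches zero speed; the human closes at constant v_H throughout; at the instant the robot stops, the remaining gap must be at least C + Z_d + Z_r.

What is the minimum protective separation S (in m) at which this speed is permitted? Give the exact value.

S_min = 421/1200 m = 0.3508 m

braking lasts T_s = (1/10)/(6/5) = 0.0833 s
reaction-phase robot travel = 0.1000·0.0600 = 0.0060 m
robot under decel: 0.1000²/(2·1.2000) = 0.0042 m
person approaches 1.4000·(0.0600+0.0833) = 0.2007 m
C+Z_d+Z_r = 0.1200+0.0100+0.0100 = 0.1400 m
S_min ≈ 0.0060+0.0042+0.2007+0.1400  ⇒  S_min = 421/1200 m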